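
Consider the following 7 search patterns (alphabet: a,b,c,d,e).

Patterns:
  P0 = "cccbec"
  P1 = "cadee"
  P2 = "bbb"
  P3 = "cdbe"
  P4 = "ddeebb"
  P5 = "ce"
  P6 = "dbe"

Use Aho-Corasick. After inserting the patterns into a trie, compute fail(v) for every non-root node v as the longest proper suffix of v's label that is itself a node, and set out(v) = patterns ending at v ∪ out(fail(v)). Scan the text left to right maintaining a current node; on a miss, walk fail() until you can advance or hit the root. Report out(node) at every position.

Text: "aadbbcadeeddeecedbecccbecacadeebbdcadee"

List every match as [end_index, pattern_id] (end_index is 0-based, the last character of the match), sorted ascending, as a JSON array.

Construct AC machine:
Trie (insert patterns):
  0='ε' goto b→11 c→1 d→17
  1='c' goto a→7 c→2 d→14 e→23
  2='cc' goto c→3
  3='ccc' goto b→4
  4='cccb' goto e→5
  5='cccbe' goto c→6
  6='cccbec' goto ·  [P0 ends]
  7='ca' goto d→8
  8='cad' goto e→9
  9='cade' goto e→10
  10='cadee' goto ·  [P1 ends]
  11='b' goto b→12
  12='bb' goto b→13
  13='bbb' goto ·  [P2 ends]
  14='cd' goto b→15
  15='cdb' goto e→16
  16='cdbe' goto ·  [P3 ends]
  17='d' goto b→24 d→18
  18='dd' goto e→19
  19='dde' goto e→20
  20='ddee' goto b→21
  21='ddeeb' goto b→22
  22='ddeebb' goto ·  [P4 ends]
  23='ce' goto ·  [P5 ends]
  24='db' goto e→25
  25='dbe' goto ·  [P6 ends]

BFS fail/out derivation:
  fail(1) 'c': from fail(0)=0 chase 'c': 0 ⇒ 0;  out=∅∪out(0)=∅
  fail(11) 'b': from fail(0)=0 chase 'b': 0 ⇒ 0;  out=∅∪out(0)=∅
  fail(17) 'd': from fail(0)=0 chase 'd': 0 ⇒ 0;  out=∅∪out(0)=∅
  fail(2) 'cc': from fail(1)=0 chase 'c': 0 ⇒ 1;  out=∅∪out(1)=∅
  fail(7) 'ca': from fail(1)=0 chase 'a': 0 ⇒ 0;  out=∅∪out(0)=∅
  fail(12) 'bb': from fail(11)=0 chase 'b': 0 ⇒ 11;  out=∅∪out(11)=∅
  fail(14) 'cd': from fail(1)=0 chase 'd': 0 ⇒ 17;  out=∅∪out(17)=∅
  fail(18) 'dd': from fail(17)=0 chase 'd': 0 ⇒ 17;  out=∅∪out(17)=∅
  fail(23) 'ce': from fail(1)=0 chase 'e': 0 ⇒ 0;  out={5}∪out(0)={5}
  fail(24) 'db': from fail(17)=0 chase 'b': 0 ⇒ 11;  out=∅∪out(11)=∅
  fail(3) 'ccc': from fail(2)=1 chase 'c': 1 ⇒ 2;  out=∅∪out(2)=∅
  fail(8) 'cad': from fail(7)=0 chase 'd': 0 ⇒ 17;  out=∅∪out(17)=∅
  fail(13) 'bbb': from fail(12)=11 chase 'b': 11 ⇒ 12;  out={2}∪out(12)={2}
  fail(15) 'cdb': from fail(14)=17 chase 'b': 17 ⇒ 24;  out=∅∪out(24)=∅
  fail(19) 'dde': from fail(18)=17 chase 'e': 17→0 ⇒ 0;  out=∅∪out(0)=∅
  fail(25) 'dbe': from fail(24)=11 chase 'e': 11→0 ⇒ 0;  out={6}∪out(0)={6}
  fail(4) 'cccb': from fail(3)=2 chase 'b': 2→1→0 ⇒ 11;  out=∅∪out(11)=∅
  fail(9) 'cade': from fail(8)=17 chase 'e': 17→0 ⇒ 0;  out=∅∪out(0)=∅
  fail(16) 'cdbe': from fail(15)=24 chase 'e': 24 ⇒ 25;  out={3}∪out(25)={3,6}
  fail(20) 'ddee': from fail(19)=0 chase 'e': 0 ⇒ 0;  out=∅∪out(0)=∅
  fail(5) 'cccbe': from fail(4)=11 chase 'e': 11→0 ⇒ 0;  out=∅∪out(0)=∅
  fail(10) 'cadee': from fail(9)=0 chase 'e': 0 ⇒ 0;  out={1}∪out(0)={1}
  fail(21) 'ddeeb': from fail(20)=0 chase 'b': 0 ⇒ 11;  out=∅∪out(11)=∅
  fail(6) 'cccbec': from fail(5)=0 chase 'c': 0 ⇒ 1;  out={0}∪out(1)={0}
  fail(22) 'ddeebb': from fail(21)=11 chase 'b': 11 ⇒ 12;  out={4}∪out(12)={4}

Run:
pos 0 'a': at 0
pos 1 'a': at 0
pos 2 'd': at 17
pos 3 'b': at 24
pos 4 'b': at 12 (fail-walked)
pos 5 'c': at 1 (fail-walked)
pos 6 'a': at 7
pos 7 'd': at 8
pos 8 'e': at 9
pos 9 'e': at 10  → match P1@[5:9]
pos 10 'd': at 17 (fail-walked)
pos 11 'd': at 18
pos 12 'e': at 19
pos 13 'e': at 20
pos 14 'c': at 1 (fail-walked)
pos 15 'e': at 23  → match P5@[14:15]
pos 16 'd': at 17 (fail-walked)
pos 17 'b': at 24
pos 18 'e': at 25  → match P6@[16:18]
pos 19 'c': at 1 (fail-walked)
pos 20 'c': at 2
pos 21 'c': at 3
pos 22 'b': at 4
pos 23 'e': at 5
pos 24 'c': at 6  → match P0@[19:24]
pos 25 'a': at 7 (fail-walked)
pos 26 'c': at 1 (fail-walked)
pos 27 'a': at 7
pos 28 'd': at 8
pos 29 'e': at 9
pos 30 'e': at 10  → match P1@[26:30]
pos 31 'b': at 11 (fail-walked)
pos 32 'b': at 12
pos 33 'd': at 17 (fail-walked)
pos 34 'c': at 1 (fail-walked)
pos 35 'a': at 7
pos 36 'd': at 8
pos 37 'e': at 9
pos 38 'e': at 10  → match P1@[34:38]

Matches: [[9,1],[15,5],[18,6],[24,0],[30,1],[38,1]]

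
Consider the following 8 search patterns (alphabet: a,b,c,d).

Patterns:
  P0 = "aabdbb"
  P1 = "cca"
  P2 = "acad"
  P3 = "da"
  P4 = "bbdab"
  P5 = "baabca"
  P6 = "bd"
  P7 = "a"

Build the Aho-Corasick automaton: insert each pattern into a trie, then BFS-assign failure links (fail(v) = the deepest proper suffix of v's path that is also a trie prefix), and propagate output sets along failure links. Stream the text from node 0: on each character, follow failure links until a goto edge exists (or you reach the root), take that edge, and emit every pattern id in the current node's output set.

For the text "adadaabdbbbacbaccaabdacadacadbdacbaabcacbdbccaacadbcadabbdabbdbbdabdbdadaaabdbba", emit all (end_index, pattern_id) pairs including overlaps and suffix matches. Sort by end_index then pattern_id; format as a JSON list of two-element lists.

Construct AC machine:
Trie (insert patterns):
  0='ε' goto a→1 b→15 c→7 d→13
  1='a' goto a→2 c→10  ←P7
  2='aa' goto b→3
  3='aab' goto d→4
  4='aabd' goto b→5
  5='aabdb' goto b→6
  6='aabdbb' goto ·  ←P0
  7='c' goto c→8
  8='cc' goto a→9
  9='cca' goto ·  ←P1
  10='ac' goto a→11
  11='aca' goto d→12
  12='acad' goto ·  ←P2
  13='d' goto a→14
  14='da' goto ·  ←P3
  15='b' goto a→20 b→16 d→25
  16='bb' goto d→17
  17='bbd' goto a→18
  18='bbda' goto b→19
  19='bbdab' goto ·  ←P4
  20='ba' goto a→21
  21='baa' goto b→22
  22='baab' goto c→23
  23='baabc' goto a→24
  24='baabca' goto ·  ←P5
  25='bd' goto ·  ←P6

Failure links (BFS by depth):
  fail(1) 'a': from fail(0)=0 chase 'a': 0 ⇒ 0;  out={7}∪out(0)={7}
  fail(7) 'c': from fail(0)=0 chase 'c': 0 ⇒ 0;  out=∅∪out(0)=∅
  fail(13) 'd': from fail(0)=0 chase 'd': 0 ⇒ 0;  out=∅∪out(0)=∅
  fail(15) 'b': from fail(0)=0 chase 'b': 0 ⇒ 0;  out=∅∪out(0)=∅
  fail(2) 'aa': from fail(1)=0 chase 'a': 0 ⇒ 1;  out=∅∪out(1)={7}
  fail(8) 'cc': from fail(7)=0 chase 'c': 0 ⇒ 7;  out=∅∪out(7)=∅
  fail(10) 'ac': from fail(1)=0 chase 'c': 0 ⇒ 7;  out=∅∪out(7)=∅
  fail(14) 'da': from fail(13)=0 chase 'a': 0 ⇒ 1;  out={3}∪out(1)={3,7}
  fail(16) 'bb': from fail(15)=0 chase 'b': 0 ⇒ 15;  out=∅∪out(15)=∅
  fail(20) 'ba': from fail(15)=0 chase 'a': 0 ⇒ 1;  out=∅∪out(1)={7}
  fail(25) 'bd': from fail(15)=0 chase 'd': 0 ⇒ 13;  out={6}∪out(13)={6}
  fail(3) 'aab': from fail(2)=1 chase 'b': 1→0 ⇒ 15;  out=∅∪out(15)=∅
  fail(9) 'cca': from fail(8)=7 chase 'a': 7→0 ⇒ 1;  out={1}∪out(1)={1,7}
  fail(11) 'aca': from fail(10)=7 chase 'a': 7→0 ⇒ 1;  out=∅∪out(1)={7}
  fail(17) 'bbd': from fail(16)=15 chase 'd': 15 ⇒ 25;  out=∅∪out(25)={6}
  fail(21) 'baa': from fail(20)=1 chase 'a': 1 ⇒ 2;  out=∅∪out(2)={7}
  fail(4) 'aabd': from fail(3)=15 chase 'd': 15 ⇒ 25;  out=∅∪out(25)={6}
  fail(12) 'acad': from fail(11)=1 chase 'd': 1→0 ⇒ 13;  out={2}∪out(13)={2}
  fail(18) 'bbda': from fail(17)=25 chase 'a': 25→13 ⇒ 14;  out=∅∪out(14)={3,7}
  fail(22) 'baab': from fail(21)=2 chase 'b': 2 ⇒ 3;  out=∅∪out(3)=∅
  fail(5) 'aabdb': from fail(4)=25 chase 'b': 25→13→0 ⇒ 15;  out=∅∪out(15)=∅
  fail(19) 'bbdab': from fail(18)=14 chase 'b': 14→1→0 ⇒ 15;  out={4}∪out(15)={4}
  fail(23) 'baabc': from fail(22)=3 chase 'c': 3→15→0 ⇒ 7;  out=∅∪out(7)=∅
  fail(6) 'aabdbb': from fail(5)=15 chase 'b': 15 ⇒ 16;  out={0}∪out(16)={0}
  fail(24) 'baabca': from fail(23)=7 chase 'a': 7→0 ⇒ 1;  out={5}∪out(1)={5,7}

Scan:
pos 0 'a': at 1  emit P7@[0:0]
pos 1 'd': at 13 ·f
pos 2 'a': at 14  emit P3@[1:2],P7@[2:2]
pos 3 'd': at 13 ·f
pos 4 'a': at 14  emit P3@[3:4],P7@[4:4]
pos 5 'a': at 2 ·f  emit P7@[5:5]
pos 6 'b': at 3
pos 7 'd': at 4  emit P6@[6:7]
pos 8 'b': at 5
pos 9 'b': at 6  emit P0@[4:9]
pos 10 'b': at 16 ·f
pos 11 'a': at 20 ·f  emit P7@[11:11]
pos 12 'c': at 10 ·f
pos 13 'b': at 15 ·f
pos 14 'a': at 20  emit P7@[14:14]
pos 15 'c': at 10 ·f
pos 16 'c': at 8 ·f
pos 17 'a': at 9  emit P1@[15:17],P7@[17:17]
pos 18 'a': at 2 ·f  emit P7@[18:18]
pos 19 'b': at 3
pos 20 'd': at 4  emit P6@[19:20]
pos 21 'a': at 14 ·f  emit P3@[20:21],P7@[21:21]
pos 22 'c': at 10 ·f
pos 23 'a': at 11  emit P7@[23:23]
pos 24 'd': at 12  emit P2@[21:24]
pos 25 'a': at 14 ·f  emit P3@[24:25],P7@[25:25]
pos 26 'c': at 10 ·f
pos 27 'a': at 11  emit P7@[27:27]
pos 28 'd': at 12  emit P2@[25:28]
pos 29 'b': at 15 ·f
pos 30 'd': at 25  emit P6@[29:30]
pos 31 'a': at 14 ·f  emit P3@[30:31],P7@[31:31]
pos 32 'c': at 10 ·f
pos 33 'b': at 15 ·f
pos 34 'a': at 20  emit P7@[34:34]
pos 35 'a': at 21  emit P7@[35:35]
pos 36 'b': at 22
pos 37 'c': at 23
pos 38 'a': at 24  emit P5@[33:38],P7@[38:38]
pos 39 'c': at 10 ·f
pos 40 'b': at 15 ·f
pos 41 'd': at 25  emit P6@[40:41]
pos 42 'b': at 15 ·f
pos 43 'c': at 7 ·f
pos 44 'c': at 8
pos 45 'a': at 9  emit P1@[43:45],P7@[45:45]
pos 46 'a': at 2 ·f  emit P7@[46:46]
pos 47 'c': at 10 ·f
pos 48 'a': at 11  emit P7@[48:48]
pos 49 'd': at 12  emit P2@[46:49]
pos 50 'b': at 15 ·f
pos 51 'c': at 7 ·f
pos 52 'a': at 1 ·f  emit P7@[52:52]
pos 53 'd': at 13 ·f
pos 54 'a': at 14  emit P3@[53:54],P7@[54:54]
pos 55 'b': at 15 ·f
pos 56 'b': at 16
pos 57 'd': at 17  emit P6@[56:57]
pos 58 'a': at 18  emit P3@[57:58],P7@[58:58]
pos 59 'b': at 19  emit P4@[55:59]
pos 60 'b': at 16 ·f
pos 61 'd': at 17  emit P6@[60:61]
pos 62 'b': at 15 ·f
pos 63 'b': at 16
pos 64 'd': at 17  emit P6@[63:64]
pos 65 'a': at 18  emit P3@[64:65],P7@[65:65]
pos 66 'b': at 19  emit P4@[62:66]
pos 67 'd': at 25 ·f  emit P6@[66:67]
pos 68 'b': at 15 ·f
pos 69 'd': at 25  emit P6@[68:69]
pos 70 'a': at 14 ·f  emit P3@[69:70],P7@[70:70]
pos 71 'd': at 13 ·f
pos 72 'a': at 14  emit P3@[71:72],P7@[72:72]
pos 73 'a': at 2 ·f  emit P7@[73:73]
pos 74 'a': at 2 ·f  emit P7@[74:74]
pos 75 'b': at 3
pos 76 'd': at 4  emit P6@[75:76]
pos 77 'b': at 5
pos 78 'b': at 6  emit P0@[73:78]
pos 79 'a': at 20 ·f  emit P7@[79:79]

Result: [[0,7],[2,3],[2,7],[4,3],[4,7],[5,7],[7,6],[9,0],[11,7],[14,7],[17,1],[17,7],[18,7],[20,6],[21,3],[21,7],[23,7],[24,2],[25,3],[25,7],[27,7],[28,2],[30,6],[31,3],[31,7],[34,7],[35,7],[38,5],[38,7],[41,6],[45,1],[45,7],[46,7],[48,7],[49,2],[52,7],[54,3],[54,7],[57,6],[58,3],[58,7],[59,4],[61,6],[64,6],[65,3],[65,7],[66,4],[67,6],[69,6],[70,3],[70,7],[72,3],[72,7],[73,7],[74,7],[76,6],[78,0],[79,7]]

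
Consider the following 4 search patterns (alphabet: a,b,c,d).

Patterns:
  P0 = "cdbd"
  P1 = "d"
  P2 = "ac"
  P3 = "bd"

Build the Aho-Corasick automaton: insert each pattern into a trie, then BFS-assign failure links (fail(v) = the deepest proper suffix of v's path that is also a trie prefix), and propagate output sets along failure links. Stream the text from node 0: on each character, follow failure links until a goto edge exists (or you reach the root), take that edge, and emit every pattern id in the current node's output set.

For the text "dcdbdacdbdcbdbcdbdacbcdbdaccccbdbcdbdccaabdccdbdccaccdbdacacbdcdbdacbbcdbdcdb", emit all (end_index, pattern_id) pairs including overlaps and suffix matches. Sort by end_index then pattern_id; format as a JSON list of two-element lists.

Build:
Trie nodes:
  0='ε' goto a→6 b→8 c→1 d→5
  1='c' goto d→2
  2='cd' goto b→3
  3='cdb' goto d→4
  4='cdbd' goto ·  [P0 ends]
  5='d' goto ·  [P1 ends]
  6='a' goto c→7
  7='ac' goto ·  [P2 ends]
  8='b' goto d→9
  9='bd' goto ·  [P3 ends]

Failure links (BFS by depth):
  n1('c'): parent n0 fail=0; on 'c' 0 → fail=0;  out ∅∪∅=∅
  n5('d'): parent n0 fail=0; on 'd' 0 → fail=0;  out {1}∪∅={1}
  n6('a'): parent n0 fail=0; on 'a' 0 → fail=0;  out ∅∪∅=∅
  n8('b'): parent n0 fail=0; on 'b' 0 → fail=0;  out ∅∪∅=∅
  n2('cd'): parent n1 fail=0; on 'd' 0 → fail=5;  out ∅∪{1}={1}
  n7('ac'): parent n6 fail=0; on 'c' 0 → fail=1;  out {2}∪∅={2}
  n9('bd'): parent n8 fail=0; on 'd' 0 → fail=5;  out {3}∪{1}={1,3}
  n3('cdb'): parent n2 fail=5; on 'b' 5→0 → fail=8;  out ∅∪∅=∅
  n4('cdbd'): parent n3 fail=8; on 'd' 8 → fail=9;  out {0}∪{1,3}={0,1,3}

Scan:
[0] read 'd'  n0⇒n5  ** P1@[0:0]
[1] read 'c'  n5⇒n1 ·f
[2] read 'd'  n1⇒n2  ** P1@[2:2]
[3] read 'b'  n2⇒n3
[4] read 'd'  n3⇒n4  ** P0@[1:4],P1@[4:4],P3@[3:4]
[5] read 'a'  n4⇒n6 ·f
[6] read 'c'  n6⇒n7  ** P2@[5:6]
[7] read 'd'  n7⇒n2 ·f  ** P1@[7:7]
[8] read 'b'  n2⇒n3
[9] read 'd'  n3⇒n4  ** P0@[6:9],P1@[9:9],P3@[8:9]
[10] read 'c'  n4⇒n1 ·f
[11] read 'b'  n1⇒n8 ·f
[12] read 'd'  n8⇒n9  ** P1@[12:12],P3@[11:12]
[13] read 'b'  n9⇒n8 ·f
[14] read 'c'  n8⇒n1 ·f
[15] read 'd'  n1⇒n2  ** P1@[15:15]
[16] read 'b'  n2⇒n3
[17] read 'd'  n3⇒n4  ** P0@[14:17],P1@[17:17],P3@[16:17]
[18] read 'a'  n4⇒n6 ·f
[19] read 'c'  n6⇒n7  ** P2@[18:19]
[20] read 'b'  n7⇒n8 ·f
[21] read 'c'  n8⇒n1 ·f
[22] read 'd'  n1⇒n2  ** P1@[22:22]
[23] read 'b'  n2⇒n3
[24] read 'd'  n3⇒n4  ** P0@[21:24],P1@[24:24],P3@[23:24]
[25] read 'a'  n4⇒n6 ·f
[26] read 'c'  n6⇒n7  ** P2@[25:26]
[27] read 'c'  n7⇒n1 ·f
[28] read 'c'  n1⇒n1 ·f
[29] read 'c'  n1⇒n1 ·f
[30] read 'b'  n1⇒n8 ·f
[31] read 'd'  n8⇒n9  ** P1@[31:31],P3@[30:31]
[32] read 'b'  n9⇒n8 ·f
[33] read 'c'  n8⇒n1 ·f
[34] read 'd'  n1⇒n2  ** P1@[34:34]
[35] read 'b'  n2⇒n3
[36] read 'd'  n3⇒n4  ** P0@[33:36],P1@[36:36],P3@[35:36]
[37] read 'c'  n4⇒n1 ·f
[38] read 'c'  n1⇒n1 ·f
[39] read 'a'  n1⇒n6 ·f
[40] read 'a'  n6⇒n6 ·f
[41] read 'b'  n6⇒n8 ·f
[42] read 'd'  n8⇒n9  ** P1@[42:42],P3@[41:42]
[43] read 'c'  n9⇒n1 ·f
[44] read 'c'  n1⇒n1 ·f
[45] read 'd'  n1⇒n2  ** P1@[45:45]
[46] read 'b'  n2⇒n3
[47] read 'd'  n3⇒n4  ** P0@[44:47],P1@[47:47],P3@[46:47]
[48] read 'c'  n4⇒n1 ·f
[49] read 'c'  n1⇒n1 ·f
[50] read 'a'  n1⇒n6 ·f
[51] read 'c'  n6⇒n7  ** P2@[50:51]
[52] read 'c'  n7⇒n1 ·f
[53] read 'd'  n1⇒n2  ** P1@[53:53]
[54] read 'b'  n2⇒n3
[55] read 'd'  n3⇒n4  ** P0@[52:55],P1@[55:55],P3@[54:55]
[56] read 'a'  n4⇒n6 ·f
[57] read 'c'  n6⇒n7  ** P2@[56:57]
[58] read 'a'  n7⇒n6 ·f
[59] read 'c'  n6⇒n7  ** P2@[58:59]
[60] read 'b'  n7⇒n8 ·f
[61] read 'd'  n8⇒n9  ** P1@[61:61],P3@[60:61]
[62] read 'c'  n9⇒n1 ·f
[63] read 'd'  n1⇒n2  ** P1@[63:63]
[64] read 'b'  n2⇒n3
[65] read 'd'  n3⇒n4  ** P0@[62:65],P1@[65:65],P3@[64:65]
[66] read 'a'  n4⇒n6 ·f
[67] read 'c'  n6⇒n7  ** P2@[66:67]
[68] read 'b'  n7⇒n8 ·f
[69] read 'b'  n8⇒n8 ·f
[70] read 'c'  n8⇒n1 ·f
[71] read 'd'  n1⇒n2  ** P1@[71:71]
[72] read 'b'  n2⇒n3
[73] read 'd'  n3⇒n4  ** P0@[70:73],P1@[73:73],P3@[72:73]
[74] read 'c'  n4⇒n1 ·f
[75] read 'd'  n1⇒n2  ** P1@[75:75]
[76] read 'b'  n2⇒n3

All matches (sorted): [[0,1],[2,1],[4,0],[4,1],[4,3],[6,2],[7,1],[9,0],[9,1],[9,3],[12,1],[12,3],[15,1],[17,0],[17,1],[17,3],[19,2],[22,1],[24,0],[24,1],[24,3],[26,2],[31,1],[31,3],[34,1],[36,0],[36,1],[36,3],[42,1],[42,3],[45,1],[47,0],[47,1],[47,3],[51,2],[53,1],[55,0],[55,1],[55,3],[57,2],[59,2],[61,1],[61,3],[63,1],[65,0],[65,1],[65,3],[67,2],[71,1],[73,0],[73,1],[73,3],[75,1]]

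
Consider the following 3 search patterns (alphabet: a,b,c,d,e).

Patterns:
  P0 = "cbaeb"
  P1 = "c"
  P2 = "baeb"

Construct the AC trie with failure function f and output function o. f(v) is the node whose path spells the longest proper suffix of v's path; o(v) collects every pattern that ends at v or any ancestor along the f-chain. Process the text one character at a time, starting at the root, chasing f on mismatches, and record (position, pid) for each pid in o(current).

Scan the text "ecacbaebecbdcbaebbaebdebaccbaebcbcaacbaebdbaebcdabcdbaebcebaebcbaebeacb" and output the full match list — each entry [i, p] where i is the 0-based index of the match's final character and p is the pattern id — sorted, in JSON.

Build:
Trie (insert patterns):
  n0 'ε': b→6 c→1
  n1 'c': b→2  ←P1
  n2 'cb': a→3
  n3 'cba': e→4
  n4 'cbae': b→5
  n5 'cbaeb': ·  ←P0
  n6 'b': a→7
  n7 'ba': e→8
  n8 'bae': b→9
  n9 'baeb': ·  ←P2

BFS fail/out derivation:
  n1('c'): parent n0 fail=0; on 'c' 0 → fail=0;  out {1}∪∅={1}
  n6('b'): parent n0 fail=0; on 'b' 0 → fail=0;  out ∅∪∅=∅
  n2('cb'): parent n1 fail=0; on 'b' 0 → fail=6;  out ∅∪∅=∅
  n7('ba'): parent n6 fail=0; on 'a' 0 → fail=0;  out ∅∪∅=∅
  n3('cba'): parent n2 fail=6; on 'a' 6 → fail=7;  out ∅∪∅=∅
  n8('bae'): parent n7 fail=0; on 'e' 0 → fail=0;  out ∅∪∅=∅
  n4('cbae'): parent n3 fail=7; on 'e' 7 → fail=8;  out ∅∪∅=∅
  n9('baeb'): parent n8 fail=0; on 'b' 0 → fail=6;  out {2}∪∅={2}
  n5('cbaeb'): parent n4 fail=8; on 'b' 8 → fail=9;  out {0}∪{2}={0,2}

Scan:
pos 0 'e': at 0
pos 1 'c': at 1  ** P1@[1:1]
pos 2 'a': at 0 (via fail)
pos 3 'c': at 1  ** P1@[3:3]
pos 4 'b': at 2
pos 5 'a': at 3
pos 6 'e': at 4
pos 7 'b': at 5  ** P0@[3:7],P2@[4:7]
pos 8 'e': at 0 (via fail)
pos 9 'c': at 1  ** P1@[9:9]
pos 10 'b': at 2
pos 11 'd': at 0 (via fail)
pos 12 'c': at 1  ** P1@[12:12]
pos 13 'b': at 2
pos 14 'a': at 3
pos 15 'e': at 4
pos 16 'b': at 5  ** P0@[12:16],P2@[13:16]
pos 17 'b': at 6 (via fail)
pos 18 'a': at 7
pos 19 'e': at 8
pos 20 'b': at 9  ** P2@[17:20]
pos 21 'd': at 0 (via fail)
pos 22 'e': at 0
pos 23 'b': at 6
pos 24 'a': at 7
pos 25 'c': at 1 (via fail)  ** P1@[25:25]
pos 26 'c': at 1 (via fail)  ** P1@[26:26]
pos 27 'b': at 2
pos 28 'a': at 3
pos 29 'e': at 4
pos 30 'b': at 5  ** P0@[26:30],P2@[27:30]
pos 31 'c': at 1 (via fail)  ** P1@[31:31]
pos 32 'b': at 2
pos 33 'c': at 1 (via fail)  ** P1@[33:33]
pos 34 'a': at 0 (via fail)
pos 35 'a': at 0
pos 36 'c': at 1  ** P1@[36:36]
pos 37 'b': at 2
pos 38 'a': at 3
pos 39 'e': at 4
pos 40 'b': at 5  ** P0@[36:40],P2@[37:40]
pos 41 'd': at 0 (via fail)
pos 42 'b': at 6
pos 43 'a': at 7
pos 44 'e': at 8
pos 45 'b': at 9  ** P2@[42:45]
pos 46 'c': at 1 (via fail)  ** P1@[46:46]
pos 47 'd': at 0 (via fail)
pos 48 'a': at 0
pos 49 'b': at 6
pos 50 'c': at 1 (via fail)  ** P1@[50:50]
pos 51 'd': at 0 (via fail)
pos 52 'b': at 6
pos 53 'a': at 7
pos 54 'e': at 8
pos 55 'b': at 9  ** P2@[52:55]
pos 56 'c': at 1 (via fail)  ** P1@[56:56]
pos 57 'e': at 0 (via fail)
pos 58 'b': at 6
pos 59 'a': at 7
pos 60 'e': at 8
pos 61 'b': at 9  ** P2@[58:61]
pos 62 'c': at 1 (via fail)  ** P1@[62:62]
pos 63 'b': at 2
pos 64 'a': at 3
pos 65 'e': at 4
pos 66 'b': at 5  ** P0@[62:66],P2@[63:66]
pos 67 'e': at 0 (via fail)
pos 68 'a': at 0
pos 69 'c': at 1  ** P1@[69:69]
pos 70 'b': at 2

All matches (sorted): [[1,1],[3,1],[7,0],[7,2],[9,1],[12,1],[16,0],[16,2],[20,2],[25,1],[26,1],[30,0],[30,2],[31,1],[33,1],[36,1],[40,0],[40,2],[45,2],[46,1],[50,1],[55,2],[56,1],[61,2],[62,1],[66,0],[66,2],[69,1]]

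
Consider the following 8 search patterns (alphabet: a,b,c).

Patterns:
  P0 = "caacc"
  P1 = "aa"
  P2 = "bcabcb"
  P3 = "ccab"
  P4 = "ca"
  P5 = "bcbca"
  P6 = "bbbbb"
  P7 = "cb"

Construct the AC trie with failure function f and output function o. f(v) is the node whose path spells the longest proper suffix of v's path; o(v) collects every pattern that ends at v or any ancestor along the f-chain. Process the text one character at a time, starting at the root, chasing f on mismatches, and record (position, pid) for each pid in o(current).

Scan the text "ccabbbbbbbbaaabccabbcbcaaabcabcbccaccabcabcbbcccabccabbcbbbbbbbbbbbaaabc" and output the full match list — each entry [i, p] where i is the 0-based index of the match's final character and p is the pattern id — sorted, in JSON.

Build automaton:
Trie (insert patterns):
  0='ε' goto a→6 b→8 c→1
  1='c' goto a→2 b→24 c→14
  2='ca' goto a→3  ←P4
  3='caa' goto c→4
  4='caac' goto c→5
  5='caacc' goto ·  ←P0
  6='a' goto a→7
  7='aa' goto ·  ←P1
  8='b' goto b→20 c→9
  9='bc' goto a→10 b→17
  10='bca' goto b→11
  11='bcab' goto c→12
  12='bcabc' goto b→13
  13='bcabcb' goto ·  ←P2
  14='cc' goto a→15
  15='cca' goto b→16
  16='ccab' goto ·  ←P3
  17='bcb' goto c→18
  18='bcbc' goto a→19
  19='bcbca' goto ·  ←P5
  20='bb' goto b→21
  21='bbb' goto b→22
  22='bbbb' goto b→23
  23='bbbbb' goto ·  ←P6
  24='cb' goto ·  ←P7

Failure links (BFS by depth):
  fail(1) 'c': from fail(0)=0 chase 'c': 0 ⇒ 0;  out=∅∪out(0)=∅
  fail(6) 'a': from fail(0)=0 chase 'a': 0 ⇒ 0;  out=∅∪out(0)=∅
  fail(8) 'b': from fail(0)=0 chase 'b': 0 ⇒ 0;  out=∅∪out(0)=∅
  fail(2) 'ca': from fail(1)=0 chase 'a': 0 ⇒ 6;  out={4}∪out(6)={4}
  fail(7) 'aa': from fail(6)=0 chase 'a': 0 ⇒ 6;  out={1}∪out(6)={1}
  fail(9) 'bc': from fail(8)=0 chase 'c': 0 ⇒ 1;  out=∅∪out(1)=∅
  fail(14) 'cc': from fail(1)=0 chase 'c': 0 ⇒ 1;  out=∅∪out(1)=∅
  fail(20) 'bb': from fail(8)=0 chase 'b': 0 ⇒ 8;  out=∅∪out(8)=∅
  fail(24) 'cb': from fail(1)=0 chase 'b': 0 ⇒ 8;  out={7}∪out(8)={7}
  fail(3) 'caa': from fail(2)=6 chase 'a': 6 ⇒ 7;  out=∅∪out(7)={1}
  fail(10) 'bca': from fail(9)=1 chase 'a': 1 ⇒ 2;  out=∅∪out(2)={4}
  fail(15) 'cca': from fail(14)=1 chase 'a': 1 ⇒ 2;  out=∅∪out(2)={4}
  fail(17) 'bcb': from fail(9)=1 chase 'b': 1 ⇒ 24;  out=∅∪out(24)={7}
  fail(21) 'bbb': from fail(20)=8 chase 'b': 8 ⇒ 20;  out=∅∪out(20)=∅
  fail(4) 'caac': from fail(3)=7 chase 'c': 7→6→0 ⇒ 1;  out=∅∪out(1)=∅
  fail(11) 'bcab': from fail(10)=2 chase 'b': 2→6→0 ⇒ 8;  out=∅∪out(8)=∅
  fail(16) 'ccab': from fail(15)=2 chase 'b': 2→6→0 ⇒ 8;  out={3}∪out(8)={3}
  fail(18) 'bcbc': from fail(17)=24 chase 'c': 24→8 ⇒ 9;  out=∅∪out(9)=∅
  fail(22) 'bbbb': from fail(21)=20 chase 'b': 20 ⇒ 21;  out=∅∪out(21)=∅
  fail(5) 'caacc': from fail(4)=1 chase 'c': 1 ⇒ 14;  out={0}∪out(14)={0}
  fail(12) 'bcabc': from fail(11)=8 chase 'c': 8 ⇒ 9;  out=∅∪out(9)=∅
  fail(19) 'bcbca': from fail(18)=9 chase 'a': 9 ⇒ 10;  out={5}∪out(10)={4,5}
  fail(23) 'bbbbb': from fail(22)=21 chase 'b': 21 ⇒ 22;  out={6}∪out(22)={6}
  fail(13) 'bcabcb': from fail(12)=9 chase 'b': 9 ⇒ 17;  out={2}∪out(17)={2,7}

Scan:
i=0 'c': node 0→1
i=1 'c': node 1→14
i=2 'a': node 14→15  emit P4@[1:2]
i=3 'b': node 15→16  emit P3@[0:3]
i=4 'b': node 16→20 (via fail)
i=5 'b': node 20→21
i=6 'b': node 21→22
i=7 'b': node 22→23  emit P6@[3:7]
i=8 'b': node 23→23 (via fail)  emit P6@[4:8]
i=9 'b': node 23→23 (via fail)  emit P6@[5:9]
i=10 'b': node 23→23 (via fail)  emit P6@[6:10]
i=11 'a': node 23→6 (via fail)
i=12 'a': node 6→7  emit P1@[11:12]
i=13 'a': node 7→7 (via fail)  emit P1@[12:13]
i=14 'b': node 7→8 (via fail)
i=15 'c': node 8→9
i=16 'c': node 9→14 (via fail)
i=17 'a': node 14→15  emit P4@[16:17]
i=18 'b': node 15→16  emit P3@[15:18]
i=19 'b': node 16→20 (via fail)
i=20 'c': node 20→9 (via fail)
i=21 'b': node 9→17  emit P7@[20:21]
i=22 'c': node 17→18
i=23 'a': node 18→19  emit P4@[22:23],P5@[19:23]
i=24 'a': node 19→3 (via fail)  emit P1@[23:24]
i=25 'a': node 3→7 (via fail)  emit P1@[24:25]
i=26 'b': node 7→8 (via fail)
i=27 'c': node 8→9
i=28 'a': node 9→10  emit P4@[27:28]
i=29 'b': node 10→11
i=30 'c': node 11→12
i=31 'b': node 12→13  emit P2@[26:31],P7@[30:31]
i=32 'c': node 13→18 (via fail)
i=33 'c': node 18→14 (via fail)
i=34 'a': node 14→15  emit P4@[33:34]
i=35 'c': node 15→1 (via fail)
i=36 'c': node 1→14
i=37 'a': node 14→15  emit P4@[36:37]
i=38 'b': node 15→16  emit P3@[35:38]
i=39 'c': node 16→9 (via fail)
i=40 'a': node 9→10  emit P4@[39:40]
i=41 'b': node 10→11
i=42 'c': node 11→12
i=43 'b': node 12→13  emit P2@[38:43],P7@[42:43]
i=44 'b': node 13→20 (via fail)
i=45 'c': node 20→9 (via fail)
i=46 'c': node 9→14 (via fail)
i=47 'c': node 14→14 (via fail)
i=48 'a': node 14→15  emit P4@[47:48]
i=49 'b': node 15→16  emit P3@[46:49]
i=50 'c': node 16→9 (via fail)
i=51 'c': node 9→14 (via fail)
i=52 'a': node 14→15  emit P4@[51:52]
i=53 'b': node 15→16  emit P3@[50:53]
i=54 'b': node 16→20 (via fail)
i=55 'c': node 20→9 (via fail)
i=56 'b': node 9→17  emit P7@[55:56]
i=57 'b': node 17→20 (via fail)
i=58 'b': node 20→21
i=59 'b': node 21→22
i=60 'b': node 22→23  emit P6@[56:60]
i=61 'b': node 23→23 (via fail)  emit P6@[57:61]
i=62 'b': node 23→23 (via fail)  emit P6@[58:62]
i=63 'b': node 23→23 (via fail)  emit P6@[59:63]
i=64 'b': node 23→23 (via fail)  emit P6@[60:64]
i=65 'b': node 23→23 (via fail)  emit P6@[61:65]
i=66 'b': node 23→23 (via fail)  emit P6@[62:66]
i=67 'a': node 23→6 (via fail)
i=68 'a': node 6→7  emit P1@[67:68]
i=69 'a': node 7→7 (via fail)  emit P1@[68:69]
i=70 'b': node 7→8 (via fail)
i=71 'c': node 8→9

Matches: [[2,4],[3,3],[7,6],[8,6],[9,6],[10,6],[12,1],[13,1],[17,4],[18,3],[21,7],[23,4],[23,5],[24,1],[25,1],[28,4],[31,2],[31,7],[34,4],[37,4],[38,3],[40,4],[43,2],[43,7],[48,4],[49,3],[52,4],[53,3],[56,7],[60,6],[61,6],[62,6],[63,6],[64,6],[65,6],[66,6],[68,1],[69,1]]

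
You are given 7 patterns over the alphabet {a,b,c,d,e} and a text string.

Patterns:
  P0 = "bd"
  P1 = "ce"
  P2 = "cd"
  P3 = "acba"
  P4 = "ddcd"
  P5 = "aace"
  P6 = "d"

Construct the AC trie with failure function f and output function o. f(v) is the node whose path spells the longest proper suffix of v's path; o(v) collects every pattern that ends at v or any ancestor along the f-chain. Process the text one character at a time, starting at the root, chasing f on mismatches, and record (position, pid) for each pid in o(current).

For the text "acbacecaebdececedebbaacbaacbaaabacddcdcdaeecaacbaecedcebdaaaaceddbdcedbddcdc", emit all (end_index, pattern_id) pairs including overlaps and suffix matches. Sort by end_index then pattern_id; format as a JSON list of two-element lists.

Build:
Trie nodes:
  0='ε' goto a→6 b→1 c→3 d→10
  1='b' goto d→2
  2='bd' goto ·  [P0 ends]
  3='c' goto d→5 e→4
  4='ce' goto ·  [P1 ends]
  5='cd' goto ·  [P2 ends]
  6='a' goto a→14 c→7
  7='ac' goto b→8
  8='acb' goto a→9
  9='acba' goto ·  [P3 ends]
  10='d' goto d→11  [P6 ends]
  11='dd' goto c→12
  12='ddc' goto d→13
  13='ddcd' goto ·  [P4 ends]
  14='aa' goto c→15
  15='aac' goto e→16
  16='aace' goto ·  [P5 ends]

BFS fail/out derivation:
  n1('b'): parent n0 fail=0; on 'b' 0 → fail=0;  out ∅∪∅=∅
  n3('c'): parent n0 fail=0; on 'c' 0 → fail=0;  out ∅∪∅=∅
  n6('a'): parent n0 fail=0; on 'a' 0 → fail=0;  out ∅∪∅=∅
  n10('d'): parent n0 fail=0; on 'd' 0 → fail=0;  out {6}∪∅={6}
  n2('bd'): parent n1 fail=0; on 'd' 0 → fail=10;  out {0}∪{6}={0,6}
  n4('ce'): parent n3 fail=0; on 'e' 0 → fail=0;  out {1}∪∅={1}
  n5('cd'): parent n3 fail=0; on 'd' 0 → fail=10;  out {2}∪{6}={2,6}
  n7('ac'): parent n6 fail=0; on 'c' 0 → fail=3;  out ∅∪∅=∅
  n11('dd'): parent n10 fail=0; on 'd' 0 → fail=10;  out ∅∪{6}={6}
  n14('aa'): parent n6 fail=0; on 'a' 0 → fail=6;  out ∅∪∅=∅
  n8('acb'): parent n7 fail=3; on 'b' 3→0 → fail=1;  out ∅∪∅=∅
  n12('ddc'): parent n11 fail=10; on 'c' 10→0 → fail=3;  out ∅∪∅=∅
  n15('aac'): parent n14 fail=6; on 'c' 6 → fail=7;  out ∅∪∅=∅
  n9('acba'): parent n8 fail=1; on 'a' 1→0 → fail=6;  out {3}∪∅={3}
  n13('ddcd'): parent n12 fail=3; on 'd' 3 → fail=5;  out {4}∪{2,6}={2,4,6}
  n16('aace'): parent n15 fail=7; on 'e' 7→3 → fail=4;  out {5}∪{1}={1,5}

Text stream:
pos 0 'a': at 6
pos 1 'c': at 7
pos 2 'b': at 8
pos 3 'a': at 9  ** P3@[0:3]
pos 4 'c': at 7 (fail-walked)
pos 5 'e': at 4 (fail-walked)  ** P1@[4:5]
pos 6 'c': at 3 (fail-walked)
pos 7 'a': at 6 (fail-walked)
pos 8 'e': at 0 (fail-walked)
pos 9 'b': at 1
pos 10 'd': at 2  ** P0@[9:10],P6@[10:10]
pos 11 'e': at 0 (fail-walked)
pos 12 'c': at 3
pos 13 'e': at 4  ** P1@[12:13]
pos 14 'c': at 3 (fail-walked)
pos 15 'e': at 4  ** P1@[14:15]
pos 16 'd': at 10 (fail-walked)  ** P6@[16:16]
pos 17 'e': at 0 (fail-walked)
pos 18 'b': at 1
pos 19 'b': at 1 (fail-walked)
pos 20 'a': at 6 (fail-walked)
pos 21 'a': at 14
pos 22 'c': at 15
pos 23 'b': at 8 (fail-walked)
pos 24 'a': at 9  ** P3@[21:24]
pos 25 'a': at 14 (fail-walked)
pos 26 'c': at 15
pos 27 'b': at 8 (fail-walked)
pos 28 'a': at 9  ** P3@[25:28]
pos 29 'a': at 14 (fail-walked)
pos 30 'a': at 14 (fail-walked)
pos 31 'b': at 1 (fail-walked)
pos 32 'a': at 6 (fail-walked)
pos 33 'c': at 7
pos 34 'd': at 5 (fail-walked)  ** P2@[33:34],P6@[34:34]
pos 35 'd': at 11 (fail-walked)  ** P6@[35:35]
pos 36 'c': at 12
pos 37 'd': at 13  ** P2@[36:37],P4@[34:37],P6@[37:37]
pos 38 'c': at 3 (fail-walked)
pos 39 'd': at 5  ** P2@[38:39],P6@[39:39]
pos 40 'a': at 6 (fail-walked)
pos 41 'e': at 0 (fail-walked)
pos 42 'e': at 0
pos 43 'c': at 3
pos 44 'a': at 6 (fail-walked)
pos 45 'a': at 14
pos 46 'c': at 15
pos 47 'b': at 8 (fail-walked)
pos 48 'a': at 9  ** P3@[45:48]
pos 49 'e': at 0 (fail-walked)
pos 50 'c': at 3
pos 51 'e': at 4  ** P1@[50:51]
pos 52 'd': at 10 (fail-walked)  ** P6@[52:52]
pos 53 'c': at 3 (fail-walked)
pos 54 'e': at 4  ** P1@[53:54]
pos 55 'b': at 1 (fail-walked)
pos 56 'd': at 2  ** P0@[55:56],P6@[56:56]
pos 57 'a': at 6 (fail-walked)
pos 58 'a': at 14
pos 59 'a': at 14 (fail-walked)
pos 60 'a': at 14 (fail-walked)
pos 61 'c': at 15
pos 62 'e': at 16  ** P1@[61:62],P5@[59:62]
pos 63 'd': at 10 (fail-walked)  ** P6@[63:63]
pos 64 'd': at 11  ** P6@[64:64]
pos 65 'b': at 1 (fail-walked)
pos 66 'd': at 2  ** P0@[65:66],P6@[66:66]
pos 67 'c': at 3 (fail-walked)
pos 68 'e': at 4  ** P1@[67:68]
pos 69 'd': at 10 (fail-walked)  ** P6@[69:69]
pos 70 'b': at 1 (fail-walked)
pos 71 'd': at 2  ** P0@[70:71],P6@[71:71]
pos 72 'd': at 11 (fail-walked)  ** P6@[72:72]
pos 73 'c': at 12
pos 74 'd': at 13  ** P2@[73:74],P4@[71:74],P6@[74:74]
pos 75 'c': at 3 (fail-walked)

Matches: [[3,3],[5,1],[10,0],[10,6],[13,1],[15,1],[16,6],[24,3],[28,3],[34,2],[34,6],[35,6],[37,2],[37,4],[37,6],[39,2],[39,6],[48,3],[51,1],[52,6],[54,1],[56,0],[56,6],[62,1],[62,5],[63,6],[64,6],[66,0],[66,6],[68,1],[69,6],[71,0],[71,6],[72,6],[74,2],[74,4],[74,6]]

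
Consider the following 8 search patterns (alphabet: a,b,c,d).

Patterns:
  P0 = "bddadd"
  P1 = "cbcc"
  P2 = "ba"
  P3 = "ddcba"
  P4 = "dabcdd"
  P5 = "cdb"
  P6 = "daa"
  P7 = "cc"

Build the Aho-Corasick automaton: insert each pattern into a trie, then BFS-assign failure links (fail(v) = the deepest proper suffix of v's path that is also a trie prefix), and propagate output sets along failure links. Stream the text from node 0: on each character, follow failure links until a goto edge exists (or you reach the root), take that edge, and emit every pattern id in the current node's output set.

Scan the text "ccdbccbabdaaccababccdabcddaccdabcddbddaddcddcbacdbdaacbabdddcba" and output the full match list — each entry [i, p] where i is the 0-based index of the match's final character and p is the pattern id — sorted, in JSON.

Construct AC machine:
Trie (insert patterns):
  0='ε' goto b→1 c→7 d→12
  1='b' goto a→11 d→2
  2='bd' goto d→3
  3='bdd' goto a→4
  4='bdda' goto d→5
  5='bddad' goto d→6
  6='bddadd' goto ·  ←P0
  7='c' goto b→8 c→25 d→22
  8='cb' goto c→9
  9='cbc' goto c→10
  10='cbcc' goto ·  ←P1
  11='ba' goto ·  ←P2
  12='d' goto a→17 d→13
  13='dd' goto c→14
  14='ddc' goto b→15
  15='ddcb' goto a→16
  16='ddcba' goto ·  ←P3
  17='da' goto a→24 b→18
  18='dab' goto c→19
  19='dabc' goto d→20
  20='dabcd' goto d→21
  21='dabcdd' goto ·  ←P4
  22='cd' goto b→23
  23='cdb' goto ·  ←P5
  24='daa' goto ·  ←P6
  25='cc' goto ·  ←P7

Failure links (BFS by depth):
  n1('b'): parent n0 fail=0; on 'b' 0 → fail=0;  out ∅∪∅=∅
  n7('c'): parent n0 fail=0; on 'c' 0 → fail=0;  out ∅∪∅=∅
  n12('d'): parent n0 fail=0; on 'd' 0 → fail=0;  out ∅∪∅=∅
  n2('bd'): parent n1 fail=0; on 'd' 0 → fail=12;  out ∅∪∅=∅
  n8('cb'): parent n7 fail=0; on 'b' 0 → fail=1;  out ∅∪∅=∅
  n11('ba'): parent n1 fail=0; on 'a' 0 → fail=0;  out {2}∪∅={2}
  n13('dd'): parent n12 fail=0; on 'd' 0 → fail=12;  out ∅∪∅=∅
  n17('da'): parent n12 fail=0; on 'a' 0 → fail=0;  out ∅∪∅=∅
  n22('cd'): parent n7 fail=0; on 'd' 0 → fail=12;  out ∅∪∅=∅
  n25('cc'): parent n7 fail=0; on 'c' 0 → fail=7;  out {7}∪∅={7}
  n3('bdd'): parent n2 fail=12; on 'd' 12 → fail=13;  out ∅∪∅=∅
  n9('cbc'): parent n8 fail=1; on 'c' 1→0 → fail=7;  out ∅∪∅=∅
  n14('ddc'): parent n13 fail=12; on 'c' 12→0 → fail=7;  out ∅∪∅=∅
  n18('dab'): parent n17 fail=0; on 'b' 0 → fail=1;  out ∅∪∅=∅
  n23('cdb'): parent n22 fail=12; on 'b' 12→0 → fail=1;  out {5}∪∅={5}
  n24('daa'): parent n17 fail=0; on 'a' 0 → fail=0;  out {6}∪∅={6}
  n4('bdda'): parent n3 fail=13; on 'a' 13→12 → fail=17;  out ∅∪∅=∅
  n10('cbcc'): parent n9 fail=7; on 'c' 7 → fail=25;  out {1}∪{7}={1,7}
  n15('ddcb'): parent n14 fail=7; on 'b' 7 → fail=8;  out ∅∪∅=∅
  n19('dabc'): parent n18 fail=1; on 'c' 1→0 → fail=7;  out ∅∪∅=∅
  n5('bddad'): parent n4 fail=17; on 'd' 17→0 → fail=12;  out ∅∪∅=∅
  n16('ddcba'): parent n15 fail=8; on 'a' 8→1 → fail=11;  out {3}∪{2}={2,3}
  n20('dabcd'): parent n19 fail=7; on 'd' 7 → fail=22;  out ∅∪∅=∅
  n6('bddadd'): parent n5 fail=12; on 'd' 12 → fail=13;  out {0}∪∅={0}
  n21('dabcdd'): parent n20 fail=22; on 'd' 22→12 → fail=13;  out {4}∪∅={4}

Scan:
pos 0 'c': at 7
pos 1 'c': at 25  → match P7@[0:1]
pos 2 'd': at 22 ·f
pos 3 'b': at 23  → match P5@[1:3]
pos 4 'c': at 7 ·f
pos 5 'c': at 25  → match P7@[4:5]
pos 6 'b': at 8 ·f
pos 7 'a': at 11 ·f  → match P2@[6:7]
pos 8 'b': at 1 ·f
pos 9 'd': at 2
pos 10 'a': at 17 ·f
pos 11 'a': at 24  → match P6@[9:11]
pos 12 'c': at 7 ·f
pos 13 'c': at 25  → match P7@[12:13]
pos 14 'a': at 0 ·f
pos 15 'b': at 1
pos 16 'a': at 11  → match P2@[15:16]
pos 17 'b': at 1 ·f
pos 18 'c': at 7 ·f
pos 19 'c': at 25  → match P7@[18:19]
pos 20 'd': at 22 ·f
pos 21 'a': at 17 ·f
pos 22 'b': at 18
pos 23 'c': at 19
pos 24 'd': at 20
pos 25 'd': at 21  → match P4@[20:25]
pos 26 'a': at 17 ·f
pos 27 'c': at 7 ·f
pos 28 'c': at 25  → match P7@[27:28]
pos 29 'd': at 22 ·f
pos 30 'a': at 17 ·f
pos 31 'b': at 18
pos 32 'c': at 19
pos 33 'd': at 20
pos 34 'd': at 21  → match P4@[29:34]
pos 35 'b': at 1 ·f
pos 36 'd': at 2
pos 37 'd': at 3
pos 38 'a': at 4
pos 39 'd': at 5
pos 40 'd': at 6  → match P0@[35:40]
pos 41 'c': at 14 ·f
pos 42 'd': at 22 ·f
pos 43 'd': at 13 ·f
pos 44 'c': at 14
pos 45 'b': at 15
pos 46 'a': at 16  → match P2@[45:46],P3@[42:46]
pos 47 'c': at 7 ·f
pos 48 'd': at 22
pos 49 'b': at 23  → match P5@[47:49]
pos 50 'd': at 2 ·f
pos 51 'a': at 17 ·f
pos 52 'a': at 24  → match P6@[50:52]
pos 53 'c': at 7 ·f
pos 54 'b': at 8
pos 55 'a': at 11 ·f  → match P2@[54:55]
pos 56 'b': at 1 ·f
pos 57 'd': at 2
pos 58 'd': at 3
pos 59 'd': at 13 ·f
pos 60 'c': at 14
pos 61 'b': at 15
pos 62 'a': at 16  → match P2@[61:62],P3@[58:62]

Matches: [[1,7],[3,5],[5,7],[7,2],[11,6],[13,7],[16,2],[19,7],[25,4],[28,7],[34,4],[40,0],[46,2],[46,3],[49,5],[52,6],[55,2],[62,2],[62,3]]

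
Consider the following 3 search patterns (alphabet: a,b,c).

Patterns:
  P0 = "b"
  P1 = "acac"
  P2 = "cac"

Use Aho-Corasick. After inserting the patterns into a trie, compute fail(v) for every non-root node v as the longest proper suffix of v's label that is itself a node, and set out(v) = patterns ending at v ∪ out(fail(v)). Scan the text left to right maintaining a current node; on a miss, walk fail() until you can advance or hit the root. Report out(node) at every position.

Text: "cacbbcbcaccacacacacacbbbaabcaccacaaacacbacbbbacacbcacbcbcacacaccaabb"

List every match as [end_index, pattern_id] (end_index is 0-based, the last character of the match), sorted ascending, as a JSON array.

Construct AC machine:
Trie nodes:
  0='ε' goto a→2 b→1 c→6
  1='b' goto ·  ←P0
  2='a' goto c→3
  3='ac' goto a→4
  4='aca' goto c→5
  5='acac' goto ·  ←P1
  6='c' goto a→7
  7='ca' goto c→8
  8='cac' goto ·  ←P2

BFS fail/out derivation:
  fail(1) 'b': from fail(0)=0 chase 'b': 0 ⇒ 0;  out={0}∪out(0)={0}
  fail(2) 'a': from fail(0)=0 chase 'a': 0 ⇒ 0;  out=∅∪out(0)=∅
  fail(6) 'c': from fail(0)=0 chase 'c': 0 ⇒ 0;  out=∅∪out(0)=∅
  fail(3) 'ac': from fail(2)=0 chase 'c': 0 ⇒ 6;  out=∅∪out(6)=∅
  fail(7) 'ca': from fail(6)=0 chase 'a': 0 ⇒ 2;  out=∅∪out(2)=∅
  fail(4) 'aca': from fail(3)=6 chase 'a': 6 ⇒ 7;  out=∅∪out(7)=∅
  fail(8) 'cac': from fail(7)=2 chase 'c': 2 ⇒ 3;  out={2}∪out(3)={2}
  fail(5) 'acac': from fail(4)=7 chase 'c': 7 ⇒ 8;  out={1}∪out(8)={1,2}

Text stream:
pos 0 'c': at 6
pos 1 'a': at 7
pos 2 'c': at 8  ** P2@[0:2]
pos 3 'b': at 1 ·f  ** P0@[3:3]
pos 4 'b': at 1 ·f  ** P0@[4:4]
pos 5 'c': at 6 ·f
pos 6 'b': at 1 ·f  ** P0@[6:6]
pos 7 'c': at 6 ·f
pos 8 'a': at 7
pos 9 'c': at 8  ** P2@[7:9]
pos 10 'c': at 6 ·f
pos 11 'a': at 7
pos 12 'c': at 8  ** P2@[10:12]
pos 13 'a': at 4 ·f
pos 14 'c': at 5  ** P1@[11:14],P2@[12:14]
pos 15 'a': at 4 ·f
pos 16 'c': at 5  ** P1@[13:16],P2@[14:16]
pos 17 'a': at 4 ·f
pos 18 'c': at 5  ** P1@[15:18],P2@[16:18]
pos 19 'a': at 4 ·f
pos 20 'c': at 5  ** P1@[17:20],P2@[18:20]
pos 21 'b': at 1 ·f  ** P0@[21:21]
pos 22 'b': at 1 ·f  ** P0@[22:22]
pos 23 'b': at 1 ·f  ** P0@[23:23]
pos 24 'a': at 2 ·f
pos 25 'a': at 2 ·f
pos 26 'b': at 1 ·f  ** P0@[26:26]
pos 27 'c': at 6 ·f
pos 28 'a': at 7
pos 29 'c': at 8  ** P2@[27:29]
pos 30 'c': at 6 ·f
pos 31 'a': at 7
pos 32 'c': at 8  ** P2@[30:32]
pos 33 'a': at 4 ·f
pos 34 'a': at 2 ·f
pos 35 'a': at 2 ·f
pos 36 'c': at 3
pos 37 'a': at 4
pos 38 'c': at 5  ** P1@[35:38],P2@[36:38]
pos 39 'b': at 1 ·f  ** P0@[39:39]
pos 40 'a': at 2 ·f
pos 41 'c': at 3
pos 42 'b': at 1 ·f  ** P0@[42:42]
pos 43 'b': at 1 ·f  ** P0@[43:43]
pos 44 'b': at 1 ·f  ** P0@[44:44]
pos 45 'a': at 2 ·f
pos 46 'c': at 3
pos 47 'a': at 4
pos 48 'c': at 5  ** P1@[45:48],P2@[46:48]
pos 49 'b': at 1 ·f  ** P0@[49:49]
pos 50 'c': at 6 ·f
pos 51 'a': at 7
pos 52 'c': at 8  ** P2@[50:52]
pos 53 'b': at 1 ·f  ** P0@[53:53]
pos 54 'c': at 6 ·f
pos 55 'b': at 1 ·f  ** P0@[55:55]
pos 56 'c': at 6 ·f
pos 57 'a': at 7
pos 58 'c': at 8  ** P2@[56:58]
pos 59 'a': at 4 ·f
pos 60 'c': at 5  ** P1@[57:60],P2@[58:60]
pos 61 'a': at 4 ·f
pos 62 'c': at 5  ** P1@[59:62],P2@[60:62]
pos 63 'c': at 6 ·f
pos 64 'a': at 7
pos 65 'a': at 2 ·f
pos 66 'b': at 1 ·f  ** P0@[66:66]
pos 67 'b': at 1 ·f  ** P0@[67:67]

All matches (sorted): [[2,2],[3,0],[4,0],[6,0],[9,2],[12,2],[14,1],[14,2],[16,1],[16,2],[18,1],[18,2],[20,1],[20,2],[21,0],[22,0],[23,0],[26,0],[29,2],[32,2],[38,1],[38,2],[39,0],[42,0],[43,0],[44,0],[48,1],[48,2],[49,0],[52,2],[53,0],[55,0],[58,2],[60,1],[60,2],[62,1],[62,2],[66,0],[67,0]]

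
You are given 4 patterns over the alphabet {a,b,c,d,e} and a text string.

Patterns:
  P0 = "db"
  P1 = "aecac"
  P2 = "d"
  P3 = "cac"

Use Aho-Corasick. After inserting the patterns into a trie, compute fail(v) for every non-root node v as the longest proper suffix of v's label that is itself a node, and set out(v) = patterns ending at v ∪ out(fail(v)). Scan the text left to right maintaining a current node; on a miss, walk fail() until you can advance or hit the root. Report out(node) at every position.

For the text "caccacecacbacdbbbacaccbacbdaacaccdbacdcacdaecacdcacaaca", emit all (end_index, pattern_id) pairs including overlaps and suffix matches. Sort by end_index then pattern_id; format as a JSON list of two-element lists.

Construct AC machine:
Trie (insert patterns):
  n0 'ε': a→3 c→8 d→1
  n1 'd': b→2  ←P2
  n2 'db': ·  ←P0
  n3 'a': e→4
  n4 'ae': c→5
  n5 'aec': a→6
  n6 'aeca': c→7
  n7 'aecac': ·  ←P1
  n8 'c': a→9
  n9 'ca': c→10
  n10 'cac': ·  ←P3

Failure links (BFS by depth):
  fail(1) 'd': from fail(0)=0 chase 'd': 0 ⇒ 0;  out={2}∪out(0)={2}
  fail(3) 'a': from fail(0)=0 chase 'a': 0 ⇒ 0;  out=∅∪out(0)=∅
  fail(8) 'c': from fail(0)=0 chase 'c': 0 ⇒ 0;  out=∅∪out(0)=∅
  fail(2) 'db': from fail(1)=0 chase 'b': 0 ⇒ 0;  out={0}∪out(0)={0}
  fail(4) 'ae': from fail(3)=0 chase 'e': 0 ⇒ 0;  out=∅∪out(0)=∅
  fail(9) 'ca': from fail(8)=0 chase 'a': 0 ⇒ 3;  out=∅∪out(3)=∅
  fail(5) 'aec': from fail(4)=0 chase 'c': 0 ⇒ 8;  out=∅∪out(8)=∅
  fail(10) 'cac': from fail(9)=3 chase 'c': 3→0 ⇒ 8;  out={3}∪out(8)={3}
  fail(6) 'aeca': from fail(5)=8 chase 'a': 8 ⇒ 9;  out=∅∪out(9)=∅
  fail(7) 'aecac': from fail(6)=9 chase 'c': 9 ⇒ 10;  out={1}∪out(10)={1,3}

Text stream:
pos 0 'c': at 8
pos 1 'a': at 9
pos 2 'c': at 10  → match P3@[0:2]
pos 3 'c': at 8 ·f
pos 4 'a': at 9
pos 5 'c': at 10  → match P3@[3:5]
pos 6 'e': at 0 ·f
pos 7 'c': at 8
pos 8 'a': at 9
pos 9 'c': at 10  → match P3@[7:9]
pos 10 'b': at 0 ·f
pos 11 'a': at 3
pos 12 'c': at 8 ·f
pos 13 'd': at 1 ·f  → match P2@[13:13]
pos 14 'b': at 2  → match P0@[13:14]
pos 15 'b': at 0 ·f
pos 16 'b': at 0
pos 17 'a': at 3
pos 18 'c': at 8 ·f
pos 19 'a': at 9
pos 20 'c': at 10  → match P3@[18:20]
pos 21 'c': at 8 ·f
pos 22 'b': at 0 ·f
pos 23 'a': at 3
pos 24 'c': at 8 ·f
pos 25 'b': at 0 ·f
pos 26 'd': at 1  → match P2@[26:26]
pos 27 'a': at 3 ·f
pos 28 'a': at 3 ·f
pos 29 'c': at 8 ·f
pos 30 'a': at 9
pos 31 'c': at 10  → match P3@[29:31]
pos 32 'c': at 8 ·f
pos 33 'd': at 1 ·f  → match P2@[33:33]
pos 34 'b': at 2  → match P0@[33:34]
pos 35 'a': at 3 ·f
pos 36 'c': at 8 ·f
pos 37 'd': at 1 ·f  → match P2@[37:37]
pos 38 'c': at 8 ·f
pos 39 'a': at 9
pos 40 'c': at 10  → match P3@[38:40]
pos 41 'd': at 1 ·f  → match P2@[41:41]
pos 42 'a': at 3 ·f
pos 43 'e': at 4
pos 44 'c': at 5
pos 45 'a': at 6
pos 46 'c': at 7  → match P1@[42:46],P3@[44:46]
pos 47 'd': at 1 ·f  → match P2@[47:47]
pos 48 'c': at 8 ·f
pos 49 'a': at 9
pos 50 'c': at 10  → match P3@[48:50]
pos 51 'a': at 9 ·f
pos 52 'a': at 3 ·f
pos 53 'c': at 8 ·f
pos 54 'a': at 9

Result: [[2,3],[5,3],[9,3],[13,2],[14,0],[20,3],[26,2],[31,3],[33,2],[34,0],[37,2],[40,3],[41,2],[46,1],[46,3],[47,2],[50,3]]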